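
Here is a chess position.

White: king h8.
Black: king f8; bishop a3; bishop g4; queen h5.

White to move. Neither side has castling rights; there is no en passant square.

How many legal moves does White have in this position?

White to move; king on h8.
In check: yes, from the black queen on h5.
Legal moves: none.
Count: 0.

0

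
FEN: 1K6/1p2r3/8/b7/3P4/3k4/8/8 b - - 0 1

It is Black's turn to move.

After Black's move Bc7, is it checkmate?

no

After Bc7: white king on b8; in check: yes, from the black bishop on c7.
White has 4 legal replies: Kc8, Ka8, Kxb7, Ka7.
In check but a legal move exists → not checkmate.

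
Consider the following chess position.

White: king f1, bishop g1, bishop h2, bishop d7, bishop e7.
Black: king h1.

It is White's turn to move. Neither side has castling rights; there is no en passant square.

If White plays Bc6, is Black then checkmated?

yes

After Bc6: black king on h1; in check: yes, from the white bishop on c6.
King squares — g1: attacked by Kf1; g2: attacked by Kf1; h2: attacked by Bg1.
Black has no legal moves → checkmate.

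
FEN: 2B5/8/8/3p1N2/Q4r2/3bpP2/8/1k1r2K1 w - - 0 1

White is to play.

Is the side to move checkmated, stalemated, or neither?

neither

White to move; white king on g1.
In check: yes, from the black rook on d1.
King squares — f1: attacked by Rd1; h1: attacked by Rd1; f2: attacked by Pe3; g2: available; h2: available.
Legal moves for White: Kh2, Kg2, Qxd1+.
White is in check but has 3 legal moves → neither.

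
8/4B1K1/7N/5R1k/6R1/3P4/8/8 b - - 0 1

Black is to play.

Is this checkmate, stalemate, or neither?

checkmate

Black to move; black king on h5.
In check: yes, from the white rook on f5.
King squares — g4: attacked by Nh6; h4: attacked by Rg4; g5: attacked by Rg4; g6: attacked by Rg4; h6: attacked by Kg7.
Legal moves for Black: none.
In check with no legal moves → checkmate.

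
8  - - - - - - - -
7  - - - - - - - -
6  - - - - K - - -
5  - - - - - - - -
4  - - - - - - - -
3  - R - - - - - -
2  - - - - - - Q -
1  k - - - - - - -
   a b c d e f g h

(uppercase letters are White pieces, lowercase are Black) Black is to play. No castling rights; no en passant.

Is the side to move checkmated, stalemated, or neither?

stalemate

Black to move; black king on a1.
In check: no.
King squares — b1: attacked by Rb3; a2: attacked by Qg2; b2: attacked by Qg2.
Legal moves for Black: none.
Not in check and no legal moves → stalemate.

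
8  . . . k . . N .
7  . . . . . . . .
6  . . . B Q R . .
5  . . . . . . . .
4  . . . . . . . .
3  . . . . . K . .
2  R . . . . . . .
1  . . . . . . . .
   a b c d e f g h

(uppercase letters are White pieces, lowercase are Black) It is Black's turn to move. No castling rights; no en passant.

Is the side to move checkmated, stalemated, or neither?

Black to move; black king on d8.
In check: no.
King squares — c7: attacked by Bd6; d7: attacked by Qe6; e7: attacked by Bd6; c8: attacked by Qe6; e8: attacked by Qe6.
Legal moves for Black: none.
Not in check and no legal moves → stalemate.

stalemate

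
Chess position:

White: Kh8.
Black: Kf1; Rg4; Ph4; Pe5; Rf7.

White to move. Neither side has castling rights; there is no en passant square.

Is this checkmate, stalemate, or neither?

White to move; white king on h8.
In check: no.
King squares — g7: attacked by Rg4; h7: attacked by Rf7; g8: attacked by Rg4.
Legal moves for White: none.
Not in check and no legal moves → stalemate.

stalemate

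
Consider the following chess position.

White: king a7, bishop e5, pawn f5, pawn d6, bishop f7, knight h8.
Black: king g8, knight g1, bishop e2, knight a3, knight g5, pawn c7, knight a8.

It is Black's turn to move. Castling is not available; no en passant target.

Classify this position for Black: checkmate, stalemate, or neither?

neither

Black to move; black king on g8.
In check: yes, from the white bishop on f7.
Legal moves for Black: Kf8, Kh7, Nxf7.
Black is in check but has 3 legal moves → neither.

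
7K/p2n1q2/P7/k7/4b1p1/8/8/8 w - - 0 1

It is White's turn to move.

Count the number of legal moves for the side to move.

White to move; king on h8.
In check: no.
Legal moves: none.
Count: 0.

0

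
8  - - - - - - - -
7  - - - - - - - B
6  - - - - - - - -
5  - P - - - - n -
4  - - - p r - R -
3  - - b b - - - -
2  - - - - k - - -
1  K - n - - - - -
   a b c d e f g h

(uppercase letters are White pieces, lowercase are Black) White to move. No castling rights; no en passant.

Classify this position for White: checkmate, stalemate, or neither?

checkmate

White to move; white king on a1.
In check: yes, from the black bishop on c3.
King squares — b1: attacked by Bd3; a2: attacked by Nc1; b2: attacked by Bc3.
Legal moves for White: none.
In check with no legal moves → checkmate.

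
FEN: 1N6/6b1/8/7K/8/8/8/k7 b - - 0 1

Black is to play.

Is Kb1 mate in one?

After Kb1: white king on h5; in check: no.
White is not in check, so this cannot be checkmate.

no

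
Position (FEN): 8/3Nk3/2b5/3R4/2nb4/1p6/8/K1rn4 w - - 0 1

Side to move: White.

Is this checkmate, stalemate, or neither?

White to move; white king on a1.
In check: yes, from the black rook on c1 and the black bishop on d4.
King squares — b1: attacked by Rc1; a2: attacked by Pb3; b2: attacked by Nd1.
Legal moves for White: none.
In check with no legal moves → checkmate.

checkmate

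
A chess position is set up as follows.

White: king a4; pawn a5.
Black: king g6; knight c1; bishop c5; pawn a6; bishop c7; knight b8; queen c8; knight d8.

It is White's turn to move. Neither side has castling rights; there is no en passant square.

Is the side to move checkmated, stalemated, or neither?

stalemate

White to move; white king on a4.
In check: no.
King squares — a3: attacked by Bc5; b3: attacked by Nc1; b4: attacked by Bc5; a5: own pawn; b5: attacked by Pa6.
Legal moves for White: none.
Not in check and no legal moves → stalemate.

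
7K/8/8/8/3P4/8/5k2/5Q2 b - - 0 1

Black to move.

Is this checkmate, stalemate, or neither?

neither

Black to move; black king on f2.
In check: yes, from the white queen on f1.
King squares — e1: attacked by Qf1; f1: available; g1: attacked by Qf1; e2: attacked by Qf1; g2: attacked by Qf1; e3: available; f3: attacked by Qf1; g3: available.
Legal moves for Black: Kg3, Ke3, Kxf1.
Black is in check but has 3 legal moves → neither.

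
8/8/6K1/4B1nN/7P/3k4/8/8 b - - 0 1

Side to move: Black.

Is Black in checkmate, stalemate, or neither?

neither

Black to move; black king on d3.
In check: no.
Legal moves for Black: Nh7, Nf7, Ne6, Ne4, Nh3, Nf3, Ke4, Kc4, Ke3, Ke2, Kd2, Kc2.
Black has 12 legal moves and is not in check → neither.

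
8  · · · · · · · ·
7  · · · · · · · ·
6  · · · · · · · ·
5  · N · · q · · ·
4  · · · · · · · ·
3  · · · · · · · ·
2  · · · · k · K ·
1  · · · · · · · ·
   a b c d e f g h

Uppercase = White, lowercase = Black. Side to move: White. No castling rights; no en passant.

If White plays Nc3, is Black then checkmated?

no

After Nc3: black king on e2; in check: yes, from the white knight on c3.
Black has 5 legal replies: Ke3, Kd3, Kd2, Ke1, Qxc3.
In check but a legal move exists → not checkmate.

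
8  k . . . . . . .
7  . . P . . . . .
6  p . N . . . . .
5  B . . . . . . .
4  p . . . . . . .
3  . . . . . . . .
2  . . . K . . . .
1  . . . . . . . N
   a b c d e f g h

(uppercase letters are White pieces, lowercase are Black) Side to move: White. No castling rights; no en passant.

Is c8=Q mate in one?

After c8=Q: black king on a8; in check: yes, from the white queen on c8.
King squares — a7: attacked by Nc6; b7: attacked by Qc8; b8: attacked by Nc6.
Black has no legal moves → checkmate.

yes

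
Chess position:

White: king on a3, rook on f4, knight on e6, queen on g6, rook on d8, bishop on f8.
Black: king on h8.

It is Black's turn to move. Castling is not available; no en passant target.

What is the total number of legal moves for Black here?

0

Black to move; king on h8.
In check: no.
Legal moves: none.
Count: 0.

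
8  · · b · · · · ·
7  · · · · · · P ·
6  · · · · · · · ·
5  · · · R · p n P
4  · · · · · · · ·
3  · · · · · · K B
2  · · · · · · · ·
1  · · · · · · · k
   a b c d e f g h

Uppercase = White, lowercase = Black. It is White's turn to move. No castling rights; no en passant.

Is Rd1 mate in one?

yes

After Rd1: black king on h1; in check: yes, from the white rook on d1.
King squares — g1: attacked by Rd1; g2: attacked by Kg3; h2: attacked by Kg3.
Black has no legal moves → checkmate.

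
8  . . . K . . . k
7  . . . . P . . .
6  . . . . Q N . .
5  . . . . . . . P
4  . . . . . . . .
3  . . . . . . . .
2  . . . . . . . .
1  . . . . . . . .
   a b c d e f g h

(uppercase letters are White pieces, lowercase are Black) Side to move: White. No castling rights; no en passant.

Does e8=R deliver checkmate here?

no

After e8=R: black king on h8; in check: yes, from the white rook on e8.
Black has 1 legal reply: Kg7.
In check but a legal move exists → not checkmate.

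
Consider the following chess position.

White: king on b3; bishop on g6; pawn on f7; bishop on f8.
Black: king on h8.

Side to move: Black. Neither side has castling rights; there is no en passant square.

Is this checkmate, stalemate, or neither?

Black to move; black king on h8.
In check: no.
King squares — g7: attacked by Bf8; h7: attacked by Bg6; g8: attacked by Pf7.
Legal moves for Black: none.
Not in check and no legal moves → stalemate.

stalemate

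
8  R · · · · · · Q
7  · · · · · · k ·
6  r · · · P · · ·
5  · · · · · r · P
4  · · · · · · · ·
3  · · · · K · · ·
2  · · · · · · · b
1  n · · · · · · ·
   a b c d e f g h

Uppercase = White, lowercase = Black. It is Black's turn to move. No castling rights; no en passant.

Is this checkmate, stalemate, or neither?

Black to move; black king on g7.
In check: yes, from the white queen on h8.
King squares — f6: attacked by Qh8; g6: attacked by Ph5; h6: attacked by Qh8; f7: attacked by Pe6; h7: attacked by Qh8; f8: attacked by Ra8; g8: attacked by Ra8; h8: attacked by Ra8.
Legal moves for Black: none.
In check with no legal moves → checkmate.

checkmate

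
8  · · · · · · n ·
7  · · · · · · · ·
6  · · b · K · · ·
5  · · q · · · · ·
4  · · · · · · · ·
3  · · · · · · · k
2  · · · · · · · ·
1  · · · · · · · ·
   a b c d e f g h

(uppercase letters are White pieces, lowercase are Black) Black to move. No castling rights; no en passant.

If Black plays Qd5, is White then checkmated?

yes

After Qd5: white king on e6; in check: yes, from the black queen on d5.
King squares — d5: attacked by Bc6; e5: attacked by Qd5; f5: attacked by Qd5; d6: attacked by Qd5; f6: attacked by Ng8; d7: attacked by Qd5; e7: attacked by Ng8; f7: attacked by Qd5.
White has no legal moves → checkmate.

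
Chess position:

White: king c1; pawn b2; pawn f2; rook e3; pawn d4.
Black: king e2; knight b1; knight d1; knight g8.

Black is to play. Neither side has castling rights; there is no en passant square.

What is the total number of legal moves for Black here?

3

Black to move; king on e2.
In check: yes, from the white rook on e3.
Legal moves: Kxf2, Kf1, Nxe3.
Count: 3.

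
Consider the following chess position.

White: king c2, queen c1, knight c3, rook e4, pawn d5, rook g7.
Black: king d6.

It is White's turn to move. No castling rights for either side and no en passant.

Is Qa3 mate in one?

yes

After Qa3: black king on d6; in check: yes, from the white queen on a3.
King squares — c5: attacked by Qa3; d5: attacked by Nc3; e5: attacked by Re4; c6: attacked by Pd5; e6: attacked by Re4; c7: attacked by Rg7; d7: attacked by Rg7; e7: attacked by Qa3.
Black has no legal moves → checkmate.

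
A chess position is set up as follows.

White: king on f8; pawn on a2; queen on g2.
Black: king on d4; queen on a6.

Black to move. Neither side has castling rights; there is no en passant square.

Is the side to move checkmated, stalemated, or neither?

Black to move; black king on d4.
In check: no.
Legal moves for Black include: Qc8+, Qa8+, Qb7, Qa7, Qh6+, Qg6, Qf6+, Qe6, Qd6+, Qc6, Qb6, Qb5, Qa5, Qc4, Qa4, Qd3, Qa3+, Qe2, ... (list truncated; more exist).
Black has legal moves and is not in check → neither.

neither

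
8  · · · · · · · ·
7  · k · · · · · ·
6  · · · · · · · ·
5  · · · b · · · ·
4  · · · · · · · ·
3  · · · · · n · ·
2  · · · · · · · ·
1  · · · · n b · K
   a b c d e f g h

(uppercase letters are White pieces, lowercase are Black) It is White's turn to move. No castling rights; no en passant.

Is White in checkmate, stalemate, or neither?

stalemate

White to move; white king on h1.
In check: no.
King squares — g1: attacked by Nf3; g2: attacked by Ne1; h2: attacked by Nf3.
Legal moves for White: none.
Not in check and no legal moves → stalemate.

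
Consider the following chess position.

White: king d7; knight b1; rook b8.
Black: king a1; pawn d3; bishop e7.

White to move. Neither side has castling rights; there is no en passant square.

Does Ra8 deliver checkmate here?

After Ra8: black king on a1; in check: yes, from the white rook on a8.
Black has 3 legal replies: Kb2, Kxb1, Ba3.
In check but a legal move exists → not checkmate.

no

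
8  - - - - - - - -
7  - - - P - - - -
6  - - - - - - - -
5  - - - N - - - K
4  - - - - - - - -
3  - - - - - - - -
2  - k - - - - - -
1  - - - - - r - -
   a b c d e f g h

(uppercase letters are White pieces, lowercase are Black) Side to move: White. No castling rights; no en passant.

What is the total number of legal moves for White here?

White to move; king on h5.
In check: no.
Legal moves: Kh6, Kg6, Kg5, Kh4, Kg4, Ne7, Nc7, Nf6, Nb6, Nf4, Nb4, Ne3, Nc3, d8=Q, d8=R, d8=B, d8=N.
Count: 17.

17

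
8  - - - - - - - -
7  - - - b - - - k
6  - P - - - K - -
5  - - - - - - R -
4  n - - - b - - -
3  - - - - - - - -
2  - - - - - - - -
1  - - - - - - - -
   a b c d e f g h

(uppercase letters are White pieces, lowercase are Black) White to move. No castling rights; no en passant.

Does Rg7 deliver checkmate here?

After Rg7: black king on h7; in check: yes, from the white rook on g7.
Black has 2 legal replies: Kh8, Kh6.
In check but a legal move exists → not checkmate.

no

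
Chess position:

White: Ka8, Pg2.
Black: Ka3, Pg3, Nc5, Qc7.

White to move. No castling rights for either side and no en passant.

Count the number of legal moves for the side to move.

0

White to move; king on a8.
In check: no.
Legal moves: none.
Count: 0.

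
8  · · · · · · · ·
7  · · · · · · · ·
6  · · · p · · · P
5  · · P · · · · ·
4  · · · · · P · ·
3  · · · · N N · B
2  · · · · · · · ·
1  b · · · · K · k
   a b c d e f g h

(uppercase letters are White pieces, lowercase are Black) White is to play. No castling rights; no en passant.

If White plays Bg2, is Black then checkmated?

yes

After Bg2: black king on h1; in check: yes, from the white bishop on g2.
King squares — g1: attacked by Kf1; g2: attacked by Kf1; h2: attacked by Nf3.
Black has no legal moves → checkmate.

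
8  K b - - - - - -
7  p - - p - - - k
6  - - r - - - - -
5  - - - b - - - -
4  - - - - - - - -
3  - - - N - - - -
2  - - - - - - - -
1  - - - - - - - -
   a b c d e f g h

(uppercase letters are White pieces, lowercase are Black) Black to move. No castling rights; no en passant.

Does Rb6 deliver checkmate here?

After Rb6: white king on a8; in check: yes, from the black bishop on d5.
King squares — a7: attacked by Bb8; b7: attacked by Bd5; b8: attacked by Rb6.
White has no legal moves → checkmate.

yes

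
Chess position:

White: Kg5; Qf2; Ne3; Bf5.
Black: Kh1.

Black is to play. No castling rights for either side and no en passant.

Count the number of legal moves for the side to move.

0

Black to move; king on h1.
In check: no.
Legal moves: none.
Count: 0.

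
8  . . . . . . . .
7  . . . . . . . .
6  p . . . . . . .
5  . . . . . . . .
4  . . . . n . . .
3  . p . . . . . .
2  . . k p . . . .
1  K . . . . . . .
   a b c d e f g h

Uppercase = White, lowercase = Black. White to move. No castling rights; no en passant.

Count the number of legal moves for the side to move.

White to move; king on a1.
In check: no.
Legal moves: none.
Count: 0.

0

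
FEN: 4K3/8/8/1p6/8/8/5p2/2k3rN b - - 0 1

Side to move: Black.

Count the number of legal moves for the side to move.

Black to move; king on c1.
In check: no.
Legal moves: Rg8+, Rg7, Rg6, Rg5, Rg4, Rg3, Rg2, Rxh1, Rf1, Re1+, Rd1, Kd2, Kc2, Kb2, Kd1, Kb1, b4, f1=Q, f1=R, f1=B, f1=N.
Count: 21.

21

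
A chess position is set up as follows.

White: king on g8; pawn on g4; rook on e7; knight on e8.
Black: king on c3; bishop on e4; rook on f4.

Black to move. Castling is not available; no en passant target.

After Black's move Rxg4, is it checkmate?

After Rxg4: white king on g8; in check: yes, from the black rook on g4.
White has 5 legal replies: Kh8, Kf8, Kf7, Ng7, Rg7.
In check but a legal move exists → not checkmate.

no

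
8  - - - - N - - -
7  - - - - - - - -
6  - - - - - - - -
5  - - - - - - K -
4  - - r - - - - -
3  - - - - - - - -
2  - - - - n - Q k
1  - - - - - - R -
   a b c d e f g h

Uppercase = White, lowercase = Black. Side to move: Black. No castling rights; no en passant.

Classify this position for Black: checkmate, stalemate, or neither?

checkmate

Black to move; black king on h2.
In check: yes, from the white queen on g2.
King squares — g1: attacked by Qg2; h1: attacked by Rg1; g2: attacked by Rg1; g3: attacked by Qg2; h3: attacked by Qg2.
Legal moves for Black: none.
In check with no legal moves → checkmate.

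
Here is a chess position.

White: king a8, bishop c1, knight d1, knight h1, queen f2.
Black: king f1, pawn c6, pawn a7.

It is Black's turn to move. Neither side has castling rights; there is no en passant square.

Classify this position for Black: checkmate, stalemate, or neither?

Black to move; black king on f1.
In check: yes, from the white queen on f2.
King squares — e1: attacked by Qf2; g1: attacked by Qf2; e2: attacked by Qf2; f2: attacked by Nd1; g2: attacked by Qf2.
Legal moves for Black: none.
In check with no legal moves → checkmate.

checkmate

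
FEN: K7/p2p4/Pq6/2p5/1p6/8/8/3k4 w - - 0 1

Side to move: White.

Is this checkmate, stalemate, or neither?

White to move; white king on a8.
In check: no.
King squares — a7: attacked by Qb6; b7: attacked by Qb6; b8: attacked by Qb6.
Legal moves for White: none.
Not in check and no legal moves → stalemate.

stalemate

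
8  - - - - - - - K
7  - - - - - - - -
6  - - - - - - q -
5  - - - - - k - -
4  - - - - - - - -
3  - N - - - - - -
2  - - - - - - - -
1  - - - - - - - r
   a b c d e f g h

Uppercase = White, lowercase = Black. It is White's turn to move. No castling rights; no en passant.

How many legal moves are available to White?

White to move; king on h8.
In check: yes, from the black rook on h1.
Legal moves: none.
Count: 0.

0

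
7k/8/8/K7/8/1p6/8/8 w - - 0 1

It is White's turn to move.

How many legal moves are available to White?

White to move; king on a5.
In check: no.
Legal moves: Kb6, Ka6, Kb5, Kb4, Ka4.
Count: 5.

5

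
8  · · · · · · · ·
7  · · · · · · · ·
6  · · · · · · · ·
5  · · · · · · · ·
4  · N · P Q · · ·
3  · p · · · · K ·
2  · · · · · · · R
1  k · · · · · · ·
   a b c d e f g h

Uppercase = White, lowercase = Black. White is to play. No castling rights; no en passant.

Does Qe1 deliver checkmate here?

After Qe1: black king on a1; in check: yes, from the white queen on e1.
King squares — b1: attacked by Qe1; a2: attacked by Rh2; b2: attacked by Rh2.
Black has no legal moves → checkmate.

yes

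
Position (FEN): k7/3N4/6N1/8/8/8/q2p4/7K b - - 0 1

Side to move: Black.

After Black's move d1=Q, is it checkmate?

After d1=Q: white king on h1; in check: yes, from the black queen on d1.
King squares — g1: attacked by Qd1; g2: attacked by Qa2; h2: attacked by Qa2.
White has no legal moves → checkmate.

yes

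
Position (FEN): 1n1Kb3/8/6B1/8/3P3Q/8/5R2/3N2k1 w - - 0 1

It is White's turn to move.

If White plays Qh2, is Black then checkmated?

After Qh2: black king on g1; in check: yes, from the white queen on h2.
King squares — f1: attacked by Rf2; h1: attacked by Qh2; f2: attacked by Nd1; g2: attacked by Rf2; h2: attacked by Rf2.
Black has no legal moves → checkmate.

yes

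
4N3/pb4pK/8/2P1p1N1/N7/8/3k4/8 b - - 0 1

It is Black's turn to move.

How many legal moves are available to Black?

Black to move; king on d2.
In check: no.
Legal moves: Bc8, Ba8, Bc6, Ba6, Bd5, Be4+, Bf3, Bg2, Bh1, Ke3, Kd3, Ke2, Kc2, Ke1, Kd1, Kc1, g6, a6, e4, a5.
Count: 20.

20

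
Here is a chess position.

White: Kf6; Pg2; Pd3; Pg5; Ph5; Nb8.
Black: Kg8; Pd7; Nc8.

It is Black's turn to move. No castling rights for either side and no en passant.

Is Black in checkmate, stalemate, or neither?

Black to move; black king on g8.
In check: no.
Legal moves for Black: Kh8, Kf8, Kh7, Ne7, Na7, Nd6, Nb6, d6, d5.
Black has 9 legal moves and is not in check → neither.

neither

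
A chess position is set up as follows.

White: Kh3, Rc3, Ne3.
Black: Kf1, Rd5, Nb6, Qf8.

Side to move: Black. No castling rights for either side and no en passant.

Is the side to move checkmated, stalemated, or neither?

neither

Black to move; black king on f1.
In check: yes, from the white knight on e3.
Legal moves for Black: Kf2, Ke2, Kg1, Ke1.
Black is in check but has 4 legal moves → neither.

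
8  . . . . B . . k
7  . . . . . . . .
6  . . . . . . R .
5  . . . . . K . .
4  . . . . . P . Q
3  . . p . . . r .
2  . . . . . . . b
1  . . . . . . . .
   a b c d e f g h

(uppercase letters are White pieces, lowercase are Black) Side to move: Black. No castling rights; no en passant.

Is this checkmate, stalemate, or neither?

Black to move; black king on h8.
In check: yes, from the white queen on h4.
King squares — g7: attacked by Rg6; h7: attacked by Qh4; g8: attacked by Rg6.
Legal moves for Black: none.
In check with no legal moves → checkmate.

checkmate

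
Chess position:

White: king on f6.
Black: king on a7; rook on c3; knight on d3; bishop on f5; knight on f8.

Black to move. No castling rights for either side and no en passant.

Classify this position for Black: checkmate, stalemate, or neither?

Black to move; black king on a7.
In check: no.
Legal moves for Black include: Nh7+, Nd7+, Ng6, Ne6, Kb8, Ka8, Kb7, Kb6, Ka6, Bc8, Bh7, Bd7, Bg6, Be6, Bg4, Be4, Bh3, Ne5, ... (list truncated; more exist).
Black has legal moves and is not in check → neither.

neither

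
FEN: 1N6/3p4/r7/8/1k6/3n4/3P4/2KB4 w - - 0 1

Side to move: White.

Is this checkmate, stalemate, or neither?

White to move; white king on c1.
In check: yes, from the black knight on d3.
Legal moves for White: Kc2, Kb1.
White is in check but has 2 legal moves → neither.

neither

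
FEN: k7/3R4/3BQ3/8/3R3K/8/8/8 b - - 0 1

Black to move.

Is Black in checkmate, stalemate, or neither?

stalemate

Black to move; black king on a8.
In check: no.
King squares — a7: attacked by Rd7; b7: attacked by Rd7; b8: attacked by Bd6.
Legal moves for Black: none.
Not in check and no legal moves → stalemate.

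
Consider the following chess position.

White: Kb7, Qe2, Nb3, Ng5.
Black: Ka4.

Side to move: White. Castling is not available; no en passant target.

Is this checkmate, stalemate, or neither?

White to move; white king on b7.
In check: no.
Legal moves for White include: Kc8, Kb8, Ka8, Kc7, Ka7, Kc6, Kb6, Ka6, Nh7, Nf7, Ne6, Ne4, Nh3, Nf3, Nc5+, Na5, Nd4, Nd2, ... (list truncated; more exist).
White has legal moves and is not in check → neither.

neither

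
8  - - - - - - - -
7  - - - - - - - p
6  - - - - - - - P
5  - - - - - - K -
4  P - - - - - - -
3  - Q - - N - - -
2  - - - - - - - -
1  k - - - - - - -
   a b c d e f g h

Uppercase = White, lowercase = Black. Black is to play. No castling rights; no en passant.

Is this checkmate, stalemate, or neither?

stalemate

Black to move; black king on a1.
In check: no.
King squares — b1: attacked by Qb3; a2: attacked by Qb3; b2: attacked by Qb3.
Legal moves for Black: none.
Not in check and no legal moves → stalemate.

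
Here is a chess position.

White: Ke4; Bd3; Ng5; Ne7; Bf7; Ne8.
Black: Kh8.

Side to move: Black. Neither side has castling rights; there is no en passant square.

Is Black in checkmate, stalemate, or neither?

Black to move; black king on h8.
In check: no.
King squares — g7: attacked by Ne8; h7: attacked by Ng5; g8: attacked by Ne7.
Legal moves for Black: none.
Not in check and no legal moves → stalemate.

stalemate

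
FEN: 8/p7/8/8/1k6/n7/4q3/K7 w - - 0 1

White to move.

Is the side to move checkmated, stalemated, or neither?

White to move; white king on a1.
In check: no.
King squares — b1: attacked by Na3; a2: attacked by Qe2; b2: attacked by Qe2.
Legal moves for White: none.
Not in check and no legal moves → stalemate.

stalemate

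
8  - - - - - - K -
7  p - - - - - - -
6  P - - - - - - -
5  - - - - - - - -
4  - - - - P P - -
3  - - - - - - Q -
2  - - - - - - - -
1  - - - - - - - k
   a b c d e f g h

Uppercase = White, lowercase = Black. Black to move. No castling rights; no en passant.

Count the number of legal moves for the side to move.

0

Black to move; king on h1.
In check: no.
Legal moves: none.
Count: 0.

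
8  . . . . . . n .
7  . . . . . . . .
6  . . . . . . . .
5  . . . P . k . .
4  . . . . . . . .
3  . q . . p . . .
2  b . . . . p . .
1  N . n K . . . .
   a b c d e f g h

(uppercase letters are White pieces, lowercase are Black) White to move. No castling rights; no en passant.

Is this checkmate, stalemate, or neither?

neither

White to move; white king on d1.
In check: yes, from the black queen on b3.
King squares — c1: available; e1: attacked by Pf2; c2: attacked by Qb3; d2: attacked by Pe3; e2: attacked by Nc1.
Legal moves for White: Kxc1, Nxb3, Nc2.
White is in check but has 3 legal moves → neither.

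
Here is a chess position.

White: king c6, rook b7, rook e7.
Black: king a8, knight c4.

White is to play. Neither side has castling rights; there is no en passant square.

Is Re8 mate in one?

After Re8: black king on a8; in check: yes, from the white rook on e8.
King squares — a7: attacked by Rb7; b7: attacked by Kc6; b8: attacked by Rb7.
Black has no legal moves → checkmate.

yes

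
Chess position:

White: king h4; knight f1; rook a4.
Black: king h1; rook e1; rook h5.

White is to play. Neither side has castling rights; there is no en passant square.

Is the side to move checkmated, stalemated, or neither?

White to move; white king on h4.
In check: yes, from the black rook on h5.
King squares — g3: available; h3: attacked by Rh5; g4: available; g5: attacked by Rh5; h5: available.
Legal moves for White: Kxh5, Kg4, Kg3.
White is in check but has 3 legal moves → neither.

neither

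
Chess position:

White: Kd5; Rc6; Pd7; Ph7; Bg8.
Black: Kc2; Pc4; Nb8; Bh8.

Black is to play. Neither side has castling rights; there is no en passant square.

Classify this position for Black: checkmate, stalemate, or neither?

Black to move; black king on c2.
In check: no.
Legal moves for Black include: Bg7, Bf6, Be5, Bd4, Bc3, Bb2, Ba1, Nxd7, Nxc6, Na6, Kd3, Kc3, Kb3, Kd2, Kb2, Kd1, Kc1, Kb1, ... (list truncated; more exist).
Black has legal moves and is not in check → neither.

neither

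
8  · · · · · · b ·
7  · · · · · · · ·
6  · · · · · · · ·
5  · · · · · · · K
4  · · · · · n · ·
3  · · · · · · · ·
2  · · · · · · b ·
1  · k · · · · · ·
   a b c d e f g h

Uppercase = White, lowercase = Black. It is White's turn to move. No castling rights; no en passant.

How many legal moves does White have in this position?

4

White to move; king on h5.
In check: yes, from the black knight on f4.
Legal moves: Kh6, Kg5, Kh4, Kg4.
Count: 4.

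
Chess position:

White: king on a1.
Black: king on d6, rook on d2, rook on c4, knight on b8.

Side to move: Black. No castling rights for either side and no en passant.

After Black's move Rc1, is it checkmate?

After Rc1: white king on a1; in check: yes, from the black rook on c1.
King squares — b1: attacked by Rc1; a2: attacked by Rd2; b2: attacked by Rd2.
White has no legal moves → checkmate.

yes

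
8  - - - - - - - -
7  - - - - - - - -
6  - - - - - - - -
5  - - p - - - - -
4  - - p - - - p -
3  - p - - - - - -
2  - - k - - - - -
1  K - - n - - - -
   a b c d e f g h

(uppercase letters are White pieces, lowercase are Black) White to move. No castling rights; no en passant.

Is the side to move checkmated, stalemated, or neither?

White to move; white king on a1.
In check: no.
King squares — b1: attacked by Kc2; a2: attacked by Pb3; b2: attacked by Nd1.
Legal moves for White: none.
Not in check and no legal moves → stalemate.

stalemate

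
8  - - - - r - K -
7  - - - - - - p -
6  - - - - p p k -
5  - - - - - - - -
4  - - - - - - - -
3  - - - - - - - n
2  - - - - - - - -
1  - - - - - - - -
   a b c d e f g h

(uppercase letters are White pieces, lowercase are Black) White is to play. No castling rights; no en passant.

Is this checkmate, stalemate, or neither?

White to move; white king on g8.
In check: yes, from the black rook on e8.
King squares — f7: attacked by Kg6; g7: attacked by Kg6; h7: attacked by Kg6; f8: attacked by Re8; h8: attacked by Re8.
Legal moves for White: none.
In check with no legal moves → checkmate.

checkmate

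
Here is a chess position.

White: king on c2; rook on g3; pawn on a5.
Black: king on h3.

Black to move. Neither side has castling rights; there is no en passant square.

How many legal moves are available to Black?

Black to move; king on h3.
In check: yes, from the white rook on g3.
Legal moves: Kh4, Kxg3, Kh2.
Count: 3.

3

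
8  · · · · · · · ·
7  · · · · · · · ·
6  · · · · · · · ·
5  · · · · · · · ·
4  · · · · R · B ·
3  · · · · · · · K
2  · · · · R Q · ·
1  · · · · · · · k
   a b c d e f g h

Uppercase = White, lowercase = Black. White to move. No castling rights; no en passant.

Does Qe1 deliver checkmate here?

yes

After Qe1: black king on h1; in check: yes, from the white queen on e1.
King squares — g1: attacked by Qe1; g2: attacked by Re2; h2: attacked by Re2.
Black has no legal moves → checkmate.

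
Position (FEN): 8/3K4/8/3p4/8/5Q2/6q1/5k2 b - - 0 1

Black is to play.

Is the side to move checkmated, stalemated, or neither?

neither

Black to move; black king on f1.
In check: yes, from the white queen on f3.
Legal moves for Black: Kg1, Ke1, Qxf3, Qf2.
Black is in check but has 4 legal moves → neither.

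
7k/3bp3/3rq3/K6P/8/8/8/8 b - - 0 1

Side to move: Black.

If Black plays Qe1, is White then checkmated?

yes

After Qe1: white king on a5; in check: yes, from the black queen on e1.
King squares — a4: attacked by Bd7; b4: attacked by Qe1; b5: attacked by Bd7; a6: attacked by Rd6; b6: attacked by Rd6.
White has no legal moves → checkmate.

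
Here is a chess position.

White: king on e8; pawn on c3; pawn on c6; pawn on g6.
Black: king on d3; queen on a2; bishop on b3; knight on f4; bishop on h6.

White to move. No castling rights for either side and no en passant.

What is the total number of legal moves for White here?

White to move; king on e8.
In check: no.
Legal moves: Kd8, Ke7, Kd7, g7, c7, c4.
Count: 6.

6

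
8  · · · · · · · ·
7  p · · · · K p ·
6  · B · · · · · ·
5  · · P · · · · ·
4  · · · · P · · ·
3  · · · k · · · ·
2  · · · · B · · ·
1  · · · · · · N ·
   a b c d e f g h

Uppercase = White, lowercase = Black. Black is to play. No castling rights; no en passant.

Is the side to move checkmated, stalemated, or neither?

Black to move; black king on d3.
In check: yes, from the white bishop on e2.
King squares — c2: available; d2: available; e2: attacked by Ng1; c3: available; e3: available; c4: attacked by Be2; d4: available; e4: available.
Legal moves for Black: Kxe4, Kd4, Ke3, Kc3, Kd2, Kc2.
Black is in check but has 6 legal moves → neither.

neither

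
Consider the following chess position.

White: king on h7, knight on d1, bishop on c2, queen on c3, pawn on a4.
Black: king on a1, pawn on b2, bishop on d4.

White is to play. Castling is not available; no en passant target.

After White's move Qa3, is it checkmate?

yes

After Qa3: black king on a1; in check: yes, from the white queen on a3.
King squares — b1: attacked by Bc2; a2: attacked by Qa3; b2: own pawn.
Black has no legal moves → checkmate.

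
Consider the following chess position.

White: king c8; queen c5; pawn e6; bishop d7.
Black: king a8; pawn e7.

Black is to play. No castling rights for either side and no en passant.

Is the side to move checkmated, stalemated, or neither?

stalemate

Black to move; black king on a8.
In check: no.
King squares — a7: attacked by Qc5; b7: attacked by Kc8; b8: attacked by Kc8.
Legal moves for Black: none.
Not in check and no legal moves → stalemate.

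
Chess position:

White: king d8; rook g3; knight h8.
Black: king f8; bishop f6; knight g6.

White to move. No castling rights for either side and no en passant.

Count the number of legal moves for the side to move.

White to move; king on d8.
In check: yes, from the black bishop on f6.
Legal moves: Kc8, Kd7, Kc7.
Count: 3.

3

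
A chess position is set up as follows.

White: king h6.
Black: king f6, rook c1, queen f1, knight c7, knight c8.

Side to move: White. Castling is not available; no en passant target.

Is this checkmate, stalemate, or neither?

White to move; white king on h6.
In check: no.
Legal moves for White: Kh7, Kh5.
White has 2 legal moves and is not in check → neither.

neither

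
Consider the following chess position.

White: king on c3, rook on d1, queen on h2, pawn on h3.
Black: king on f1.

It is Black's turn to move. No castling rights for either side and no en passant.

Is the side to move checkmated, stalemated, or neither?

Black to move; black king on f1.
In check: yes, from the white rook on d1.
King squares — e1: attacked by Rd1; g1: attacked by Rd1; e2: attacked by Qh2; f2: attacked by Qh2; g2: attacked by Qh2.
Legal moves for Black: none.
In check with no legal moves → checkmate.

checkmate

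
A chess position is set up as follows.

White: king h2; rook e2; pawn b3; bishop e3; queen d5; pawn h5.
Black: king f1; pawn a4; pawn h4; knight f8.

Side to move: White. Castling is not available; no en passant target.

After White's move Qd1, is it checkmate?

yes

After Qd1: black king on f1; in check: yes, from the white queen on d1.
King squares — e1: attacked by Qd1; g1: attacked by Qd1; e2: attacked by Qd1; f2: attacked by Re2; g2: attacked by Re2.
Black has no legal moves → checkmate.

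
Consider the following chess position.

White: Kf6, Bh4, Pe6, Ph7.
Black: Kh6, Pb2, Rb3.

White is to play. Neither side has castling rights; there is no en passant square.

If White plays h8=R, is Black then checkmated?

After h8=R: black king on h6; in check: yes, from the white rook on h8.
King squares — g5: attacked by Bh4; h5: attacked by Rh8; g6: attacked by Kf6; g7: attacked by Kf6; h7: attacked by Rh8.
Black has no legal moves → checkmate.

yes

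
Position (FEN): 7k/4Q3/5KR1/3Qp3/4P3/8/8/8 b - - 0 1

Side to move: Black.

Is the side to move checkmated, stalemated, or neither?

stalemate

Black to move; black king on h8.
In check: no.
King squares — g7: attacked by Kf6; h7: attacked by Qe7; g8: attacked by Qd5.
Legal moves for Black: none.
Not in check and no legal moves → stalemate.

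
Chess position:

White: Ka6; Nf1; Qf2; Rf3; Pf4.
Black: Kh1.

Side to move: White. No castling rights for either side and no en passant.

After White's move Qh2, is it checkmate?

After Qh2: black king on h1; in check: yes, from the white queen on h2.
King squares — g1: attacked by Qh2; g2: attacked by Qh2; h2: attacked by Nf1.
Black has no legal moves → checkmate.

yes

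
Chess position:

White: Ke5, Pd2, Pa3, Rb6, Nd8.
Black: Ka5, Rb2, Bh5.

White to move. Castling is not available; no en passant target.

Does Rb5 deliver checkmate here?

no

After Rb5: black king on a5; in check: yes, from the white rook on b5.
Black has 4 legal replies: Ka6, Kxb5, Ka4, Rxb5+.
In check but a legal move exists → not checkmate.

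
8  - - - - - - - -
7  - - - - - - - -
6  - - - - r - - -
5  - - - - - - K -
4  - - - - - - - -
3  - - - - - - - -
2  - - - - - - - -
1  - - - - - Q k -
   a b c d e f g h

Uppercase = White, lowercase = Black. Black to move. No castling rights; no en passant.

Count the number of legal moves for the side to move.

Black to move; king on g1.
In check: yes, from the white queen on f1.
Legal moves: Kh2, Kxf1.
Count: 2.

2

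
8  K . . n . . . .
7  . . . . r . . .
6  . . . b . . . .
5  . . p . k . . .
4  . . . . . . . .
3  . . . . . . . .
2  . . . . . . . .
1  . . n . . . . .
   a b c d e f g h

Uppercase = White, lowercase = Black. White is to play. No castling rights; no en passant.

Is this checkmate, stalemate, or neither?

stalemate

White to move; white king on a8.
In check: no.
King squares — a7: attacked by Re7; b7: attacked by Re7; b8: attacked by Bd6.
Legal moves for White: none.
Not in check and no legal moves → stalemate.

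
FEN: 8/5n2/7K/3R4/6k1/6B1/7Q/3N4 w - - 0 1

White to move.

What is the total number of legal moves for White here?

3

White to move; king on h6.
In check: yes, from the black knight on f7.
Legal moves: Kh7, Kg7, Kg6.
Count: 3.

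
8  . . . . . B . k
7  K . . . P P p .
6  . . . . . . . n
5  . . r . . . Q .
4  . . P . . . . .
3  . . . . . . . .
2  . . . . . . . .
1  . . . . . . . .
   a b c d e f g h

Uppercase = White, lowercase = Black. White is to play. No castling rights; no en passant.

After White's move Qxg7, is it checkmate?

After Qxg7: black king on h8; in check: yes, from the white queen on g7.
King squares — g7: attacked by Bf8; h7: attacked by Qg7; g8: attacked by Pf7.
Black has no legal moves → checkmate.

yes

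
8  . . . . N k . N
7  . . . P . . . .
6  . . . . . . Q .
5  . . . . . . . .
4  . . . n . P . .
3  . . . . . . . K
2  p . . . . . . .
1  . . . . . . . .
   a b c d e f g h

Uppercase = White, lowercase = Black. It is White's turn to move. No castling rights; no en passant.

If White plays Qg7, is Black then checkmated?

After Qg7: black king on f8; in check: yes, from the white queen on g7.
King squares — e7: attacked by Qg7; f7: attacked by Qg7; g7: attacked by Ne8; e8: attacked by Pd7; g8: attacked by Qg7.
Black has no legal moves → checkmate.

yes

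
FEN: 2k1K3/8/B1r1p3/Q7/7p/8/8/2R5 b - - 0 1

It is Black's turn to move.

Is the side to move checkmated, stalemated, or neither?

neither

Black to move; black king on c8.
In check: yes, from the white bishop on a6.
King squares — b7: attacked by Ba6; c7: attacked by Qa5; d7: attacked by Ke8; b8: available; d8: attacked by Qa5.
Legal moves for Black: Kb8.
Black is in check but has 1 legal move → neither.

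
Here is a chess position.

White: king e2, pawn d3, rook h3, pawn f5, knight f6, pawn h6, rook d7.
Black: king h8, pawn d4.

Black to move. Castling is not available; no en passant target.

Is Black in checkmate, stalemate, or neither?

stalemate

Black to move; black king on h8.
In check: no.
King squares — g7: attacked by Ph6; h7: attacked by Nf6; g8: attacked by Nf6.
Legal moves for Black: none.
Not in check and no legal moves → stalemate.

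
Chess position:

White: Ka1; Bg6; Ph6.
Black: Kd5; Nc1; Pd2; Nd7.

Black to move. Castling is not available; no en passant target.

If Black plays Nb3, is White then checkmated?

After Nb3: white king on a1; in check: yes, from the black knight on b3.
White has 3 legal replies: Kb2, Ka2, Kb1.
In check but a legal move exists → not checkmate.

no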